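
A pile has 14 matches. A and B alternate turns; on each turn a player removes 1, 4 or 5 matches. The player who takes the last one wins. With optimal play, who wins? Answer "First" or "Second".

First

Positions where the player to move wins (W) vs loses (L):
i:   0  1  2  3  4  5  6  7  8  9 10 11 12 13 14
     L  W  L  W  W  W  W  W  L  W  L  W  W  W  W
Position 14 is W, so the first player wins.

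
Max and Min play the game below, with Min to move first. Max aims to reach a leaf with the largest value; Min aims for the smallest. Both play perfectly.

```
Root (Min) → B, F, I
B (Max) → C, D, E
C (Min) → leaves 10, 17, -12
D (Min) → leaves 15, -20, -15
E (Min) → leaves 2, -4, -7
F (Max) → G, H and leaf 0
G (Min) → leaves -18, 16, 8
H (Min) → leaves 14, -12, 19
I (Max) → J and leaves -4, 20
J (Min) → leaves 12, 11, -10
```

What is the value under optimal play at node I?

20

J: min(12, 11, -10) = -10
I: max(-10, -4, 20) = 20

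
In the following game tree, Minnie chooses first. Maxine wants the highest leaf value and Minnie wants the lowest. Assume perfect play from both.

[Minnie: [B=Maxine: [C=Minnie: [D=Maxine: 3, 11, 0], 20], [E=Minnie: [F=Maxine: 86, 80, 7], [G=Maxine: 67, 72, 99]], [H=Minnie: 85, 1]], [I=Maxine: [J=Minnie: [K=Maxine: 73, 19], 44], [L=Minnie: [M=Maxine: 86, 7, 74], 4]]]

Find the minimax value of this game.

D (Maxine): max(3, 11, 0) = 11
C (Minnie): min(11, 20) = 11
F (Maxine): max(86, 80, 7) = 86
G (Maxine): max(67, 72, 99) = 99
E (Minnie): min(86, 99) = 86
H (Minnie): min(85, 1) = 1
B (Maxine): max(11, 86, 1) = 86
K (Maxine): max(73, 19) = 73
J (Minnie): min(73, 44) = 44
M (Maxine): max(86, 7, 74) = 86
L (Minnie): min(86, 4) = 4
I (Maxine): max(44, 4) = 44
Root (Minnie): min(86, 44) = 44

44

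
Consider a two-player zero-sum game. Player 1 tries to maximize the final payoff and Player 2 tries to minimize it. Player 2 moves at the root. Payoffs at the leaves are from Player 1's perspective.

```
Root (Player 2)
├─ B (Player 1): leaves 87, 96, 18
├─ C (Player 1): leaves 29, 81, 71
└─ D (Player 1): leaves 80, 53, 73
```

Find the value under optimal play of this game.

80

B (Player 1): max(87, 96, 18) = 96
C (Player 1): max(29, 81, 71) = 81
D (Player 1): max(80, 53, 73) = 80
Root (Player 2): min(96, 81, 80) = 80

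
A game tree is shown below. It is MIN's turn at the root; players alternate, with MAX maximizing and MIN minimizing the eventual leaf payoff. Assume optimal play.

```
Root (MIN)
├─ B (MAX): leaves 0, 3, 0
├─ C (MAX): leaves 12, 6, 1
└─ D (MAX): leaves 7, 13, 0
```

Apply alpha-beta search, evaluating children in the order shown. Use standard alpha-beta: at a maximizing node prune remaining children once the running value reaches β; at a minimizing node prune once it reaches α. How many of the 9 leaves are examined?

B [α=-∞,β=+∞]: v=3
C [α=-∞,β=3]: v=12 after child 1 ≥ β → β-cutoff, skip 2
D [α=-∞,β=3]: v=7 after child 1 ≥ β → β-cutoff, skip 2
Root [α=-∞,β=+∞]: v=3
Leaves evaluated: 5 of 9.

5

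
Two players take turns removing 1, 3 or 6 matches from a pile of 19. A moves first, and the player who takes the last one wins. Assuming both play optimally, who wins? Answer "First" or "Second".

Positions where the player to move wins (W) vs loses (L):
i:   0  1  2  3  4  5  6  7  8  9 10 11 12 13 14 15 16 17 18 19
     L  W  L  W  L  W  W  W  W  L  W  L  W  L  W  W  W  W  L  W
Position 19 is W, so the first player wins.

First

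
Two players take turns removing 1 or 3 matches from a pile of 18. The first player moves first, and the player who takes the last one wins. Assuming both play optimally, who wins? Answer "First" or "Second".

Second

i:   0  1  2  3  4  5  6  7  8  9 10 11 12 13 14 15 16 17 18
     L  W  L  W  L  W  L  W  L  W  L  W  L  W  L  W  L  W  L
Position 18 is L, so the second player wins.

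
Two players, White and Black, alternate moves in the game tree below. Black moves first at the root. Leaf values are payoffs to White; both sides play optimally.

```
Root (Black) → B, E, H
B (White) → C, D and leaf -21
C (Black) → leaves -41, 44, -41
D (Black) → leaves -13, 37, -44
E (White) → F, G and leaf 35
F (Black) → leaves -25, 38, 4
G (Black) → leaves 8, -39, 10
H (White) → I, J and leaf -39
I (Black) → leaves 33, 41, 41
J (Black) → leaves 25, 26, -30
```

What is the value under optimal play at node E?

F: min(-25, 38, 4) = -25
G: min(8, -39, 10) = -39
E: max(-25, -39, 35) = 35

35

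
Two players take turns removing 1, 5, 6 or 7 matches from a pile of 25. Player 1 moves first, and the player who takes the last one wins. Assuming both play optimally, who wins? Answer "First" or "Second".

First

Compute winning (W) and losing (L) positions by backward induction:
i:   0  1  2  3  4  5  6  7  8  9 10 11 12 13 14 15 16 17 18 19 20 21 22 23 24 25
     L  W  L  W  L  W  W  W  W  W  W  W  L  W  L  W  L  W  W  W  W  W  W  W  L  W
Position 25 is W, so the first player wins.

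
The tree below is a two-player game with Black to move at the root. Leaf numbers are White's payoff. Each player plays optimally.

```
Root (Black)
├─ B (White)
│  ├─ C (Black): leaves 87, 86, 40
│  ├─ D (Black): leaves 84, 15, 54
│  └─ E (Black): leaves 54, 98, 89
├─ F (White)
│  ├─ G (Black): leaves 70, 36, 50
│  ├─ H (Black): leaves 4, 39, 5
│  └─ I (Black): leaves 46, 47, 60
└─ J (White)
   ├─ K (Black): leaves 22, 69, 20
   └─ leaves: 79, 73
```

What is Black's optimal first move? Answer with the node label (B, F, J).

C (Black): min(87, 86, 40) = 40
D (Black): min(84, 15, 54) = 15
E (Black): min(54, 98, 89) = 54
B (White): max(40, 15, 54) = 54
G (Black): min(70, 36, 50) = 36
H (Black): min(4, 39, 5) = 4
I (Black): min(46, 47, 60) = 46
F (White): max(36, 4, 46) = 46
K (Black): min(22, 69, 20) = 20
J (White): max(20, 79, 73) = 79
Root (Black): min(54, 46, 79) = 46
Black picks the child with the lowest value: F (value 46).

F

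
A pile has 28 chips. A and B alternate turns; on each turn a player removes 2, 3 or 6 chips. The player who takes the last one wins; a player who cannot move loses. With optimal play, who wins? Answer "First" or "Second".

Second

Compute winning (W) and losing (L) positions by backward induction:
i:   0  1  2  3  4  5  6  7  8  9 10 11 12 13 14 15 16 17 18 19 20 21 22 23 24 25 26 27 28
     L  L  W  W  W  L  W  W  W  L  L  W  W  W  L  W  W  W  L  L  W  W  W  L  W  W  W  L  L
Position 28 is L, so the second player wins.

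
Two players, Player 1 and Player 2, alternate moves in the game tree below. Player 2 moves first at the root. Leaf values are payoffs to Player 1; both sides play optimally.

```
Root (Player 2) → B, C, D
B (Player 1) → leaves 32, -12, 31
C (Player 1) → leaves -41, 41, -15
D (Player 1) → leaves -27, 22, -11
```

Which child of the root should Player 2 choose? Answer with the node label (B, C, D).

B (Player 1): max(32, -12, 31) = 32
C (Player 1): max(-41, 41, -15) = 41
D (Player 1): max(-27, 22, -11) = 22
Root (Player 2): min(32, 41, 22) = 22
Player 2 picks the child with the lowest value: D (value 22).

D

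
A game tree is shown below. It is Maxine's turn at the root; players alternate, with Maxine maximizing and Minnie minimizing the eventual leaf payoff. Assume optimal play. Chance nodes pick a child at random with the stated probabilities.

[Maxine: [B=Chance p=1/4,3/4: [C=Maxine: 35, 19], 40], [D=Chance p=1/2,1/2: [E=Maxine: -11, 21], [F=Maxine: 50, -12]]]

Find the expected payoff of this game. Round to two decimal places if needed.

38.75

C (Maxine): max(35, 19) = 35
B (Chance): 1/4·35 + 3/4·40 = 38.75
E (Maxine): max(-11, 21) = 21
F (Maxine): max(50, -12) = 50
D (Chance): 1/2·21 + 1/2·50 = 35.5
Root (Maxine): max(38.75, 35.5) = 38.75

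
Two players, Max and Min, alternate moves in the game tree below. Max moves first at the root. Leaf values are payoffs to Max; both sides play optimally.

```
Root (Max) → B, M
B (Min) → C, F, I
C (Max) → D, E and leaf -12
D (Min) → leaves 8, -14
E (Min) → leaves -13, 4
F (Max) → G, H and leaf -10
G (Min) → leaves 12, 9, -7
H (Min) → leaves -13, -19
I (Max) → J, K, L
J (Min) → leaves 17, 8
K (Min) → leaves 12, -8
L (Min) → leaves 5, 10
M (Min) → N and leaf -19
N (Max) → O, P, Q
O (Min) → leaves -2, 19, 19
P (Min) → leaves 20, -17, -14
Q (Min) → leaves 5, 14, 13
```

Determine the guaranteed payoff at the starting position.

-12

D (Min): min(8, -14) = -14
E (Min): min(-13, 4) = -13
C (Max): max(-14, -13, -12) = -12
G (Min): min(12, 9, -7) = -7
H (Min): min(-13, -19) = -19
F (Max): max(-7, -19, -10) = -7
J (Min): min(17, 8) = 8
K (Min): min(12, -8) = -8
L (Min): min(5, 10) = 5
I (Max): max(8, -8, 5) = 8
B (Min): min(-12, -7, 8) = -12
O (Min): min(-2, 19, 19) = -2
P (Min): min(20, -17, -14) = -17
Q (Min): min(5, 14, 13) = 5
N (Max): max(-2, -17, 5) = 5
M (Min): min(5, -19) = -19
Root (Max): max(-12, -19) = -12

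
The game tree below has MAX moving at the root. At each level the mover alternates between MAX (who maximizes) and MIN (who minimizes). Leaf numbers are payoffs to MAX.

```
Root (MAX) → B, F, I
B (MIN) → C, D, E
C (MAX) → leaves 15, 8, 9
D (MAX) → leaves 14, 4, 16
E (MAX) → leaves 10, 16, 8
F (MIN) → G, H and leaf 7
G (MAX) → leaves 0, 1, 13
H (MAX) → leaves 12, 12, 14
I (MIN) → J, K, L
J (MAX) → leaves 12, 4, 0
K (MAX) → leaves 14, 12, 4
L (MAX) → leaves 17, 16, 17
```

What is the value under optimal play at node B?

15

C: max(15, 8, 9) = 15
D: max(14, 4, 16) = 16
E: max(10, 16, 8) = 16
B: min(15, 16, 16) = 15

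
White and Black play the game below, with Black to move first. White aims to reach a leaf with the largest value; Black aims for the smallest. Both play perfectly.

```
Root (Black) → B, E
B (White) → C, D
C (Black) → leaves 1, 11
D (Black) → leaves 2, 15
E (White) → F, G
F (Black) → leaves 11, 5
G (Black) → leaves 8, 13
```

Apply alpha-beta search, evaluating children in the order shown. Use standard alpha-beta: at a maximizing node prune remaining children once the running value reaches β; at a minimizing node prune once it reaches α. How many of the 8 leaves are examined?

6

C [α=-∞,β=+∞]: v=1
D [α=1,β=+∞]: v=2
B [α=-∞,β=+∞]: v=2
F [α=-∞,β=2]: v=5
E [α=-∞,β=2]: v=5 after child 1 ≥ β → β-cutoff, skip 1
Root [α=-∞,β=+∞]: v=2
Leaves evaluated: 6 of 8.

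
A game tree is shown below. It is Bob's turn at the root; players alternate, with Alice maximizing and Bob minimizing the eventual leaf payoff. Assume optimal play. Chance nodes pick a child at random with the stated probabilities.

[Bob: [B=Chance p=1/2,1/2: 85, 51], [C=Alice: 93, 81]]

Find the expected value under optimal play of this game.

B (Chance): 1/2·85 + 1/2·51 = 68
C (Alice): max(93, 81) = 93
Root (Bob): min(68, 93) = 68

68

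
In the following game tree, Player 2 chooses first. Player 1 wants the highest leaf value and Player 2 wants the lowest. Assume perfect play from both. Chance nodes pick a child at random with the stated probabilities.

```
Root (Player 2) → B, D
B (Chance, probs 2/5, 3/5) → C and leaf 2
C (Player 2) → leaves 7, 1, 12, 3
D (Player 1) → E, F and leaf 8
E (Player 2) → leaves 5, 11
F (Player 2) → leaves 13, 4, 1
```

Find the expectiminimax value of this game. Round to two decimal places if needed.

C (Player 2): min(7, 1, 12, 3) = 1
B (Chance): 2/5·1 + 3/5·2 = 1.6
E (Player 2): min(5, 11) = 5
F (Player 2): min(13, 4, 1) = 1
D (Player 1): max(5, 1, 8) = 8
Root (Player 2): min(1.6, 8) = 1.6

1.6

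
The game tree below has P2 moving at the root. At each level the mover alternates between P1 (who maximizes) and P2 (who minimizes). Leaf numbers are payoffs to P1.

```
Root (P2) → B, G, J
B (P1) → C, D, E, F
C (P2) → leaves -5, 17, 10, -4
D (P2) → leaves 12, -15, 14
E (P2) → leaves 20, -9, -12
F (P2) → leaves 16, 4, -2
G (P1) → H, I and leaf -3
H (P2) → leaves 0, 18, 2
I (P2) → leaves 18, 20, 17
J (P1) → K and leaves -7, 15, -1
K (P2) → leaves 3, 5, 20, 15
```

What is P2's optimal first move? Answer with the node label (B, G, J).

C (P2): min(-5, 17, 10, -4) = -5
D (P2): min(12, -15, 14) = -15
E (P2): min(20, -9, -12) = -12
F (P2): min(16, 4, -2) = -2
B (P1): max(-5, -15, -12, -2) = -2
H (P2): min(0, 18, 2) = 0
I (P2): min(18, 20, 17) = 17
G (P1): max(0, 17, -3) = 17
K (P2): min(3, 5, 20, 15) = 3
J (P1): max(3, -7, 15, -1) = 15
Root (P2): min(-2, 17, 15) = -2
P2 picks the child with the lowest value: B (value -2).

B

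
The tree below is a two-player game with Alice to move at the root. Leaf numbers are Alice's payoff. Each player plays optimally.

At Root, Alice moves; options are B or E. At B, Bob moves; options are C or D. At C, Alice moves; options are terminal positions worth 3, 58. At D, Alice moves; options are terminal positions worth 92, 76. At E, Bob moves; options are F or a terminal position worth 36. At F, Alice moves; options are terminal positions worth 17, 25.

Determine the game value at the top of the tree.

C (Alice): max(3, 58) = 58
D (Alice): max(92, 76) = 92
B (Bob): min(58, 92) = 58
F (Alice): max(17, 25) = 25
E (Bob): min(25, 36) = 25
Root (Alice): max(58, 25) = 58

58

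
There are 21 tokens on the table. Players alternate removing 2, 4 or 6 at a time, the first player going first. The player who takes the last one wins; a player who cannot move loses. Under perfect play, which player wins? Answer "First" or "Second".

Compute winning (W) and losing (L) positions by backward induction:
i:   0  1  2  3  4  5  6  7  8  9 10 11 12 13 14 15 16 17 18 19 20 21
     L  L  W  W  W  W  W  W  L  L  W  W  W  W  W  W  L  L  W  W  W  W
Position 21 is W, so the first player wins.

First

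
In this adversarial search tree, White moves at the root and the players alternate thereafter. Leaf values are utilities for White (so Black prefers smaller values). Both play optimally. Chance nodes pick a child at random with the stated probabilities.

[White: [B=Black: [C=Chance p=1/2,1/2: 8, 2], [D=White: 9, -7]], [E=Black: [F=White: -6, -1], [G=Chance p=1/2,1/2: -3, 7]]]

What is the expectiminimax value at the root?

5

C (Chance): 1/2·8 + 1/2·2 = 5
D (White): max(9, -7) = 9
B (Black): min(5, 9) = 5
F (White): max(-6, -1) = -1
G (Chance): 1/2·-3 + 1/2·7 = 2
E (Black): min(-1, 2) = -1
Root (White): max(5, -1) = 5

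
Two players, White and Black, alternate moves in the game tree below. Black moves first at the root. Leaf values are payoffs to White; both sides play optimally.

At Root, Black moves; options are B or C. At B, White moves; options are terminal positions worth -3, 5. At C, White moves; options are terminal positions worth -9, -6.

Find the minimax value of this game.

B (White): max(-3, 5) = 5
C (White): max(-9, -6) = -6
Root (Black): min(5, -6) = -6

-6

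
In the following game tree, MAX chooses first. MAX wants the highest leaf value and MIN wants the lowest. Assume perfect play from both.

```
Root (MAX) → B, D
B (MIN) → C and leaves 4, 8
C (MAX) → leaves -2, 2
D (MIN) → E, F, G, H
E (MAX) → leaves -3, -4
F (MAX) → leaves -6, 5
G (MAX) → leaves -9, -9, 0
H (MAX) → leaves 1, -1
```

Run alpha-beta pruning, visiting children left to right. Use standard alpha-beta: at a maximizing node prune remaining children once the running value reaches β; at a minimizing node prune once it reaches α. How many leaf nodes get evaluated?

C [α=-∞,β=+∞]: v=2
B [α=-∞,β=+∞]: v=2
E [α=2,β=+∞]: v=-3
D [α=2,β=+∞]: v=-3 after child 1 ≤ α → α-cutoff, skip 3
Root [α=-∞,β=+∞]: v=2
Leaves evaluated: 6 of 13.

6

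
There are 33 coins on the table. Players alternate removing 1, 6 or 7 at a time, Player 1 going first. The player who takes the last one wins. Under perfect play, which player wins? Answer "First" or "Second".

First

Compute winning (W) and losing (L) positions by backward induction:
i:   0  1  2  3  4  5  6  7  8  9 10 11 12 13 14 15 16 17 18 19 20 21 22 23 24 25 26 27 28 29 30 31 32 33
     L  W  L  W  L  W  W  W  W  W  W  W  L  W  L  W  L  W  W  W  W  W  W  W  L  W  L  W  L  W  W  W  W  W
Position 33 is W, so the first player wins.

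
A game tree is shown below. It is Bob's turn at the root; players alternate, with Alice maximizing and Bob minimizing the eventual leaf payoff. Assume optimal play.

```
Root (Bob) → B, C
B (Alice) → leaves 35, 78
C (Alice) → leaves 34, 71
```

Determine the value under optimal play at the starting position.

71

B (Alice): max(35, 78) = 78
C (Alice): max(34, 71) = 71
Root (Bob): min(78, 71) = 71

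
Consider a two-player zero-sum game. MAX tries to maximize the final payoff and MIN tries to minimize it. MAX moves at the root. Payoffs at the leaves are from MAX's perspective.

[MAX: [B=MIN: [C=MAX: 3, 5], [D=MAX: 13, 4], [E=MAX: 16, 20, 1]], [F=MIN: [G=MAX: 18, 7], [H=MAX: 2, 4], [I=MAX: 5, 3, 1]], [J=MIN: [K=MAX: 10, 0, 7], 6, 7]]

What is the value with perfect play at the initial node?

C (MAX): max(3, 5) = 5
D (MAX): max(13, 4) = 13
E (MAX): max(16, 20, 1) = 20
B (MIN): min(5, 13, 20) = 5
G (MAX): max(18, 7) = 18
H (MAX): max(2, 4) = 4
I (MAX): max(5, 3, 1) = 5
F (MIN): min(18, 4, 5) = 4
K (MAX): max(10, 0, 7) = 10
J (MIN): min(10, 6, 7) = 6
Root (MAX): max(5, 4, 6) = 6

6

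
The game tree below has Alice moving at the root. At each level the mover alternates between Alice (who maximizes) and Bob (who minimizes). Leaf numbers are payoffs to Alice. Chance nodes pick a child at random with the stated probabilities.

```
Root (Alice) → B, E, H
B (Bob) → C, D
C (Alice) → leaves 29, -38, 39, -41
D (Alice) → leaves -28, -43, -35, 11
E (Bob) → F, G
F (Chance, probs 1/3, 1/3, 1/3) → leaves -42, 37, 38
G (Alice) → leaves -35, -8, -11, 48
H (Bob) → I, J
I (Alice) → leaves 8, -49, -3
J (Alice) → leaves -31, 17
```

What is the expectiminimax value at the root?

C (Alice): max(29, -38, 39, -41) = 39
D (Alice): max(-28, -43, -35, 11) = 11
B (Bob): min(39, 11) = 11
F (Chance): 1/3·-42 + 1/3·37 + 1/3·38 = 11
G (Alice): max(-35, -8, -11, 48) = 48
E (Bob): min(11, 48) = 11
I (Alice): max(8, -49, -3) = 8
J (Alice): max(-31, 17) = 17
H (Bob): min(8, 17) = 8
Root (Alice): max(11, 11, 8) = 11

11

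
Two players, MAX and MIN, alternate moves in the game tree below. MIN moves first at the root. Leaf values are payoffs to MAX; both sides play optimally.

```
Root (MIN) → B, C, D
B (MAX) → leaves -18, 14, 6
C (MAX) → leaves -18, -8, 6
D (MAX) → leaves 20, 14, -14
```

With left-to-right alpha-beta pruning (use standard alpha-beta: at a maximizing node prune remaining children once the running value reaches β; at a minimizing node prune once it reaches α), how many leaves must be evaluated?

7

B [α=-∞,β=+∞]: v=14
C [α=-∞,β=14]: v=6
D [α=-∞,β=6]: v=20 after child 1 ≥ β → β-cutoff, skip 2
Root [α=-∞,β=+∞]: v=6
Leaves evaluated: 7 of 9.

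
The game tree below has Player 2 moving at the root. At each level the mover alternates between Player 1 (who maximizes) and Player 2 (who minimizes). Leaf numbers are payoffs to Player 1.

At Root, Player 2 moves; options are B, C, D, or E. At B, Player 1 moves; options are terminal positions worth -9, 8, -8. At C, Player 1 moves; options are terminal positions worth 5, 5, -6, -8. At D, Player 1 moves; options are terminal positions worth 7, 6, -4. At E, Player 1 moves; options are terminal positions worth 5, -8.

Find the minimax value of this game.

5

B (Player 1): max(-9, 8, -8) = 8
C (Player 1): max(5, 5, -6, -8) = 5
D (Player 1): max(7, 6, -4) = 7
E (Player 1): max(5, -8) = 5
Root (Player 2): min(8, 5, 7, 5) = 5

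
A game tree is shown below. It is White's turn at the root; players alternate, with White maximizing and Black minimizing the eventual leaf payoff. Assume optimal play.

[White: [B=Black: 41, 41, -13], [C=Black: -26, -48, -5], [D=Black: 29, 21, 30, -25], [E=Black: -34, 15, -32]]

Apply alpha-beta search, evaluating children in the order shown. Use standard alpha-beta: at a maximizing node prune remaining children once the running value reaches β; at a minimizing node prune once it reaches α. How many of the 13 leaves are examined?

9

B [α=-∞,β=+∞]: v=-13
C [α=-13,β=+∞]: v=-26 after child 1 ≤ α → α-cutoff, skip 2
D [α=-13,β=+∞]: v=-25
E [α=-13,β=+∞]: v=-34 after child 1 ≤ α → α-cutoff, skip 2
Root [α=-∞,β=+∞]: v=-13
Leaves evaluated: 9 of 13.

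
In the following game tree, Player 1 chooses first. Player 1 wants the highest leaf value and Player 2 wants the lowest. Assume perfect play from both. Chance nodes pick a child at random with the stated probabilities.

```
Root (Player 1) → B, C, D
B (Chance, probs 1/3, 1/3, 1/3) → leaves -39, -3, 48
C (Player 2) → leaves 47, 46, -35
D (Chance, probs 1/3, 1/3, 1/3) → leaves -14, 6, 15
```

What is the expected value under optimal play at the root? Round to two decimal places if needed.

B (Chance): 1/3·-39 + 1/3·-3 + 1/3·48 = 2
C (Player 2): min(47, 46, -35) = -35
D (Chance): 1/3·-14 + 1/3·6 + 1/3·15 = 2.33
Root (Player 1): max(2, -35, 2.33) = 2.33

2.33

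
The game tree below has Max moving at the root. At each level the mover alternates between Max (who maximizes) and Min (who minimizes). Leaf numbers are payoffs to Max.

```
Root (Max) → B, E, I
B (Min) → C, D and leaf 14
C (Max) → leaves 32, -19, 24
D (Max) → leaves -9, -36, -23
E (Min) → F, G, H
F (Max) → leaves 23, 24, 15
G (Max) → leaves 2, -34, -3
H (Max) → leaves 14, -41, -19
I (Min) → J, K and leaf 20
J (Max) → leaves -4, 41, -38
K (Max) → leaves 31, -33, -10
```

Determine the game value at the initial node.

C (Max): max(32, -19, 24) = 32
D (Max): max(-9, -36, -23) = -9
B (Min): min(32, -9, 14) = -9
F (Max): max(23, 24, 15) = 24
G (Max): max(2, -34, -3) = 2
H (Max): max(14, -41, -19) = 14
E (Min): min(24, 2, 14) = 2
J (Max): max(-4, 41, -38) = 41
K (Max): max(31, -33, -10) = 31
I (Min): min(41, 31, 20) = 20
Root (Max): max(-9, 2, 20) = 20

20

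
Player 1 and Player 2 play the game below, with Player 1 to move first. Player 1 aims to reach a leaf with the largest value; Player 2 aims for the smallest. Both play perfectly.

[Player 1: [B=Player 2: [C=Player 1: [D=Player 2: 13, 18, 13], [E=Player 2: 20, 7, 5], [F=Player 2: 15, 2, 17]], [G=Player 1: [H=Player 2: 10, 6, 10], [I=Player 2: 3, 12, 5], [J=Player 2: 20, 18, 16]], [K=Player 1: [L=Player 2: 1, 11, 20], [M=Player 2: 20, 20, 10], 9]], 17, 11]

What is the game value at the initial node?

17

D (Player 2): min(13, 18, 13) = 13
E (Player 2): min(20, 7, 5) = 5
F (Player 2): min(15, 2, 17) = 2
C (Player 1): max(13, 5, 2) = 13
H (Player 2): min(10, 6, 10) = 6
I (Player 2): min(3, 12, 5) = 3
J (Player 2): min(20, 18, 16) = 16
G (Player 1): max(6, 3, 16) = 16
L (Player 2): min(1, 11, 20) = 1
M (Player 2): min(20, 20, 10) = 10
K (Player 1): max(1, 10, 9) = 10
B (Player 2): min(13, 16, 10) = 10
Root (Player 1): max(10, 17, 11) = 17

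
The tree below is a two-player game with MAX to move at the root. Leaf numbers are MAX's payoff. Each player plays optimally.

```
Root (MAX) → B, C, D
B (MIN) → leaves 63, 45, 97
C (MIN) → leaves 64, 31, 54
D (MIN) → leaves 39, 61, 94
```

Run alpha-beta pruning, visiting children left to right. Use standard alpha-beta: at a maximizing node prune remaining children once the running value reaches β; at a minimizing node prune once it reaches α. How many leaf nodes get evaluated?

B [α=-∞,β=+∞]: v=45
C [α=45,β=+∞]: v=31 after child 2 ≤ α → α-cutoff, skip 1
D [α=45,β=+∞]: v=39 after child 1 ≤ α → α-cutoff, skip 2
Root [α=-∞,β=+∞]: v=45
Leaves evaluated: 6 of 9.

6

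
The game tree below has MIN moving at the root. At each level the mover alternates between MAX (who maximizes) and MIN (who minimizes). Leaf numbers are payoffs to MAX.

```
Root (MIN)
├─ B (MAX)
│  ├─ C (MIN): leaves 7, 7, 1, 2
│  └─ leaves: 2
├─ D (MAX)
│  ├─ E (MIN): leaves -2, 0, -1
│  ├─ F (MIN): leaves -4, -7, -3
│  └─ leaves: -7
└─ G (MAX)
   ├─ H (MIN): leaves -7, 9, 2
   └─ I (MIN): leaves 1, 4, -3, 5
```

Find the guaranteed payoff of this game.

-3

C (MIN): min(7, 7, 1, 2) = 1
B (MAX): max(1, 2) = 2
E (MIN): min(-2, 0, -1) = -2
F (MIN): min(-4, -7, -3) = -7
D (MAX): max(-2, -7, -7) = -2
H (MIN): min(-7, 9, 2) = -7
I (MIN): min(1, 4, -3, 5) = -3
G (MAX): max(-7, -3) = -3
Root (MIN): min(2, -2, -3) = -3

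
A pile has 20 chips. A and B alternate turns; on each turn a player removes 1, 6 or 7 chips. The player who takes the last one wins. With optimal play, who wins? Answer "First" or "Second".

Compute winning (W) and losing (L) positions by backward induction:
i:   0  1  2  3  4  5  6  7  8  9 10 11 12 13 14 15 16 17 18 19 20
     L  W  L  W  L  W  W  W  W  W  W  W  L  W  L  W  L  W  W  W  W
Position 20 is W, so the first player wins.

First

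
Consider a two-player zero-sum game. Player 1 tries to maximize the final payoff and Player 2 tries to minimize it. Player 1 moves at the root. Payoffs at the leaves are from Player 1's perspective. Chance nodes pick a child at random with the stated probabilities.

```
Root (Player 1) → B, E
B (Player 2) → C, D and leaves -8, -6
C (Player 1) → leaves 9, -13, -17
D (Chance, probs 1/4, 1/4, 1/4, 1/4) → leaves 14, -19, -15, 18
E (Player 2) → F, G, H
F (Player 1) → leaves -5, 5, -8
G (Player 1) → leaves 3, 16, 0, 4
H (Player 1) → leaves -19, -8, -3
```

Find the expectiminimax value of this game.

-3

C (Player 1): max(9, -13, -17) = 9
D (Chance): 1/4·14 + 1/4·-19 + 1/4·-15 + 1/4·18 = -0.5
B (Player 2): min(9, -0.5, -8, -6) = -8
F (Player 1): max(-5, 5, -8) = 5
G (Player 1): max(3, 16, 0, 4) = 16
H (Player 1): max(-19, -8, -3) = -3
E (Player 2): min(5, 16, -3) = -3
Root (Player 1): max(-8, -3) = -3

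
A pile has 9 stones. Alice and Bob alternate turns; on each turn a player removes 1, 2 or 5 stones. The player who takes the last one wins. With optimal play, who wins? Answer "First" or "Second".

Positions where the player to move wins (W) vs loses (L):
i:   0  1  2  3  4  5  6  7  8  9
     L  W  W  L  W  W  L  W  W  L
Position 9 is L, so the second player wins.

Second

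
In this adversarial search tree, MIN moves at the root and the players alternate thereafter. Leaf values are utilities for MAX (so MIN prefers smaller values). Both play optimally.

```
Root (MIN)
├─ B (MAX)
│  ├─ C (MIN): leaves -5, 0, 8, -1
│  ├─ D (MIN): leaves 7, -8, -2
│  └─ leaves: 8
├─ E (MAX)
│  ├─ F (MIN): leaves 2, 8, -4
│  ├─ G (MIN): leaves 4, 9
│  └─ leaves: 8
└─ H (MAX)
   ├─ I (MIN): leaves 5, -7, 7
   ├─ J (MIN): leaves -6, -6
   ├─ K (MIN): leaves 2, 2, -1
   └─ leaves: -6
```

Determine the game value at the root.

-1

C (MIN): min(-5, 0, 8, -1) = -5
D (MIN): min(7, -8, -2) = -8
B (MAX): max(-5, -8, 8) = 8
F (MIN): min(2, 8, -4) = -4
G (MIN): min(4, 9) = 4
E (MAX): max(-4, 4, 8) = 8
I (MIN): min(5, -7, 7) = -7
J (MIN): min(-6, -6) = -6
K (MIN): min(2, 2, -1) = -1
H (MAX): max(-7, -6, -1, -6) = -1
Root (MIN): min(8, 8, -1) = -1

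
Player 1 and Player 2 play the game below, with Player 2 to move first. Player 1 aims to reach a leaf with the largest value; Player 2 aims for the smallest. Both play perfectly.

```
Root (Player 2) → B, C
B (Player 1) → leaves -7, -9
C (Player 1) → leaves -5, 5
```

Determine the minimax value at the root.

-7

B (Player 1): max(-7, -9) = -7
C (Player 1): max(-5, 5) = 5
Root (Player 2): min(-7, 5) = -7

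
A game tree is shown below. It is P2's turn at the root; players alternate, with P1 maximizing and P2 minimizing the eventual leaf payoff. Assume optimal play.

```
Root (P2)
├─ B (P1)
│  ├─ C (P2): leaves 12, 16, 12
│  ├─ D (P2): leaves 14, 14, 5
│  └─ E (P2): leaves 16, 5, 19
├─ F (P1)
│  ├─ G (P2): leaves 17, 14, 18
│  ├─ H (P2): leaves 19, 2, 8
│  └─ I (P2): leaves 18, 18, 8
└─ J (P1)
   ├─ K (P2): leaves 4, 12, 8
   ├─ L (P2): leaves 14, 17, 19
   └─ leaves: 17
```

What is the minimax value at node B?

12

C: min(12, 16, 12) = 12
D: min(14, 14, 5) = 5
E: min(16, 5, 19) = 5
B: max(12, 5, 5) = 12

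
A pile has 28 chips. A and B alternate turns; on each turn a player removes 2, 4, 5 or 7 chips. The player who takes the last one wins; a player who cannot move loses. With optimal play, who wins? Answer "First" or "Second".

W/L table (W = player to move can force a win):
i:   0  1  2  3  4  5  6  7  8  9 10 11 12 13 14 15 16 17 18 19 20 21 22 23 24 25 26 27 28
     L  L  W  W  W  W  W  W  W  L  L  W  W  W  W  W  W  W  L  L  W  W  W  W  W  W  W  L  L
Position 28 is L, so the second player wins.

Second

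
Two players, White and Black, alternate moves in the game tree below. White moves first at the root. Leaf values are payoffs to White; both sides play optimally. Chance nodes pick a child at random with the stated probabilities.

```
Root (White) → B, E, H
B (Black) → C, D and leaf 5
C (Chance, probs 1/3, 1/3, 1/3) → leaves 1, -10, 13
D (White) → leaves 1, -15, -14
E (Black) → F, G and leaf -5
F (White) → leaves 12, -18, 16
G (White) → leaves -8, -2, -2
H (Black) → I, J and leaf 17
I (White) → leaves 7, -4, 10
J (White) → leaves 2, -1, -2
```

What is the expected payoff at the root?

C (Chance): 1/3·1 + 1/3·-10 + 1/3·13 = 1.33
D (White): max(1, -15, -14) = 1
B (Black): min(1.33, 1, 5) = 1
F (White): max(12, -18, 16) = 16
G (White): max(-8, -2, -2) = -2
E (Black): min(16, -2, -5) = -5
I (White): max(7, -4, 10) = 10
J (White): max(2, -1, -2) = 2
H (Black): min(10, 2, 17) = 2
Root (White): max(1, -5, 2) = 2

2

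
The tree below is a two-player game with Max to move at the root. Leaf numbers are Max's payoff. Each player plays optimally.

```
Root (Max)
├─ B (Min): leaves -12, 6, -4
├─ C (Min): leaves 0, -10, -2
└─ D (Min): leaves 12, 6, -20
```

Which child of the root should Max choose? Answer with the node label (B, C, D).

C

B (Min): min(-12, 6, -4) = -12
C (Min): min(0, -10, -2) = -10
D (Min): min(12, 6, -20) = -20
Root (Max): max(-12, -10, -20) = -10
Max picks the child with the highest value: C (value -10).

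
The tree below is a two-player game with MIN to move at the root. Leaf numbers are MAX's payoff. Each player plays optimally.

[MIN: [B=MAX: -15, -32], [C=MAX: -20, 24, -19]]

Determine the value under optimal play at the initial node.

-15

B (MAX): max(-15, -32) = -15
C (MAX): max(-20, 24, -19) = 24
Root (MIN): min(-15, 24) = -15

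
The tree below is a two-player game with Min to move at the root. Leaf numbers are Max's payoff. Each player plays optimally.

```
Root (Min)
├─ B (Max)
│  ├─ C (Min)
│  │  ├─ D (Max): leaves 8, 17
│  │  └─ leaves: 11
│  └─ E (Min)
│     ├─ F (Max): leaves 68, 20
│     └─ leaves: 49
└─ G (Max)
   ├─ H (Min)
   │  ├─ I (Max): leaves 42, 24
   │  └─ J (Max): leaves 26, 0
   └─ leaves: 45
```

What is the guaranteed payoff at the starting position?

D (Max): max(8, 17) = 17
C (Min): min(17, 11) = 11
F (Max): max(68, 20) = 68
E (Min): min(68, 49) = 49
B (Max): max(11, 49) = 49
I (Max): max(42, 24) = 42
J (Max): max(26, 0) = 26
H (Min): min(42, 26) = 26
G (Max): max(26, 45) = 45
Root (Min): min(49, 45) = 45

45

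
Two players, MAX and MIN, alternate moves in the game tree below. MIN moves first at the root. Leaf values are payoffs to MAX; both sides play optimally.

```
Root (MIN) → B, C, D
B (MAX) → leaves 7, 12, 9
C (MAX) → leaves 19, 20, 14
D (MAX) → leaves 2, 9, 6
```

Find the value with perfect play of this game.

B (MAX): max(7, 12, 9) = 12
C (MAX): max(19, 20, 14) = 20
D (MAX): max(2, 9, 6) = 9
Root (MIN): min(12, 20, 9) = 9

9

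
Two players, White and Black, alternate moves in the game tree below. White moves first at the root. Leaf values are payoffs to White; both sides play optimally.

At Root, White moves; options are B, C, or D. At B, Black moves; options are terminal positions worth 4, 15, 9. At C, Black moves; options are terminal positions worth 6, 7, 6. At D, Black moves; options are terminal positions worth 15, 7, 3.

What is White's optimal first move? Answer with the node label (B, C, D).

C

B (Black): min(4, 15, 9) = 4
C (Black): min(6, 7, 6) = 6
D (Black): min(15, 7, 3) = 3
Root (White): max(4, 6, 3) = 6
White picks the child with the highest value: C (value 6).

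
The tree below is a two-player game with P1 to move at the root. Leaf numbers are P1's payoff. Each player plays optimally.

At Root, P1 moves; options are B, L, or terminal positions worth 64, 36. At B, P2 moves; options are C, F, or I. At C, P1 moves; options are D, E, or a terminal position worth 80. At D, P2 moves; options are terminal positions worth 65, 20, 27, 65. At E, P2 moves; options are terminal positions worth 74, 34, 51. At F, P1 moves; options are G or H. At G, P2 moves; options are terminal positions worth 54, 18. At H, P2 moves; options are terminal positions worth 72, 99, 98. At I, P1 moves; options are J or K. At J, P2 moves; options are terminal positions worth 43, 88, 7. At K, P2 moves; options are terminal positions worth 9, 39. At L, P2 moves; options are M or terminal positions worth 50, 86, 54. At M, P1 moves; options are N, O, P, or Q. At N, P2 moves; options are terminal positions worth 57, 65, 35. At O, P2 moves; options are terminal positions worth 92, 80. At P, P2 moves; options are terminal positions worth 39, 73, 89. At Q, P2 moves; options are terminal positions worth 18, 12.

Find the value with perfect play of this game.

64

D (P2): min(65, 20, 27, 65) = 20
E (P2): min(74, 34, 51) = 34
C (P1): max(20, 34, 80) = 80
G (P2): min(54, 18) = 18
H (P2): min(72, 99, 98) = 72
F (P1): max(18, 72) = 72
J (P2): min(43, 88, 7) = 7
K (P2): min(9, 39) = 9
I (P1): max(7, 9) = 9
B (P2): min(80, 72, 9) = 9
N (P2): min(57, 65, 35) = 35
O (P2): min(92, 80) = 80
P (P2): min(39, 73, 89) = 39
Q (P2): min(18, 12) = 12
M (P1): max(35, 80, 39, 12) = 80
L (P2): min(80, 50, 86, 54) = 50
Root (P1): max(9, 50, 64, 36) = 64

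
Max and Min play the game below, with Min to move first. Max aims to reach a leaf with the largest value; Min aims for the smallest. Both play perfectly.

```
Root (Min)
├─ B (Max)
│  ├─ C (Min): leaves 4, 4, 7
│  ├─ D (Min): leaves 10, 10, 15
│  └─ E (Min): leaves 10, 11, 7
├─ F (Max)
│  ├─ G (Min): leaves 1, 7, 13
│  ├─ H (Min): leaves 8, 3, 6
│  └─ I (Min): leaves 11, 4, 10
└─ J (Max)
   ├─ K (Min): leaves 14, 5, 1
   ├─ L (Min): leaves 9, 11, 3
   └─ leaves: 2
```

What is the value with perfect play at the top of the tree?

C (Min): min(4, 4, 7) = 4
D (Min): min(10, 10, 15) = 10
E (Min): min(10, 11, 7) = 7
B (Max): max(4, 10, 7) = 10
G (Min): min(1, 7, 13) = 1
H (Min): min(8, 3, 6) = 3
I (Min): min(11, 4, 10) = 4
F (Max): max(1, 3, 4) = 4
K (Min): min(14, 5, 1) = 1
L (Min): min(9, 11, 3) = 3
J (Max): max(1, 3, 2) = 3
Root (Min): min(10, 4, 3) = 3

3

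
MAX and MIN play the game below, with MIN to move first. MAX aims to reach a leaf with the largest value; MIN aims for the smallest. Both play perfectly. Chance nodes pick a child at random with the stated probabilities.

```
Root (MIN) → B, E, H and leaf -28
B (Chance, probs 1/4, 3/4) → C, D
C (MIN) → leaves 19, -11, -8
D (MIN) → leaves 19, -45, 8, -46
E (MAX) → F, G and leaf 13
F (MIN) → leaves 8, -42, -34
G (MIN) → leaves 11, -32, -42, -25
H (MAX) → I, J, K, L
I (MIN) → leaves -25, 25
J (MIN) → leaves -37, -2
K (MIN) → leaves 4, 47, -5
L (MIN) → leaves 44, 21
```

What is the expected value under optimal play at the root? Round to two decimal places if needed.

-37.25

C (MIN): min(19, -11, -8) = -11
D (MIN): min(19, -45, 8, -46) = -46
B (Chance): 1/4·-11 + 3/4·-46 = -37.25
F (MIN): min(8, -42, -34) = -42
G (MIN): min(11, -32, -42, -25) = -42
E (MAX): max(-42, -42, 13) = 13
I (MIN): min(-25, 25) = -25
J (MIN): min(-37, -2) = -37
K (MIN): min(4, 47, -5) = -5
L (MIN): min(44, 21) = 21
H (MAX): max(-25, -37, -5, 21) = 21
Root (MIN): min(-37.25, 13, 21, -28) = -37.25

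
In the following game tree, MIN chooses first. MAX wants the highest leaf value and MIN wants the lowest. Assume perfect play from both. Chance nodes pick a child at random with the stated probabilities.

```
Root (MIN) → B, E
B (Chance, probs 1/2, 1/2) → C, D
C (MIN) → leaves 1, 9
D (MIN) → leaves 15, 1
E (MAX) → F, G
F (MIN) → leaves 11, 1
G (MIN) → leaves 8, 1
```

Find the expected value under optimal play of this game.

1

C (MIN): min(1, 9) = 1
D (MIN): min(15, 1) = 1
B (Chance): 1/2·1 + 1/2·1 = 1
F (MIN): min(11, 1) = 1
G (MIN): min(8, 1) = 1
E (MAX): max(1, 1) = 1
Root (MIN): min(1, 1) = 1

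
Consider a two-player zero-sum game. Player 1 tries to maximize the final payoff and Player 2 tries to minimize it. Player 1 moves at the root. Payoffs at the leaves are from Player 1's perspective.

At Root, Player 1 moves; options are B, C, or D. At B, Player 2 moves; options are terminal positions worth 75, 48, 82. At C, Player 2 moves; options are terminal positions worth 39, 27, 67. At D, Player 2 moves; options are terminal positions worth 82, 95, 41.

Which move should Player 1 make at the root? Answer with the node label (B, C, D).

B (Player 2): min(75, 48, 82) = 48
C (Player 2): min(39, 27, 67) = 27
D (Player 2): min(82, 95, 41) = 41
Root (Player 1): max(48, 27, 41) = 48
Player 1 picks the child with the highest value: B (value 48).

B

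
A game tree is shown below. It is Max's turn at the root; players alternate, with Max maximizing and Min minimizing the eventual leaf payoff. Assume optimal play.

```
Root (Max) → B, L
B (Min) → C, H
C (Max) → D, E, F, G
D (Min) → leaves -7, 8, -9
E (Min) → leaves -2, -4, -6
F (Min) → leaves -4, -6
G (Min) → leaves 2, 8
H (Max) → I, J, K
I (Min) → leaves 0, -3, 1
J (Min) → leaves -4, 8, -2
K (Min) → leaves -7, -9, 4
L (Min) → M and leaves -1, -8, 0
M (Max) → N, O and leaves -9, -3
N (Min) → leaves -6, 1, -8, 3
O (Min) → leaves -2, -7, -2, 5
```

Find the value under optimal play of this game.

D (Min): min(-7, 8, -9) = -9
E (Min): min(-2, -4, -6) = -6
F (Min): min(-4, -6) = -6
G (Min): min(2, 8) = 2
C (Max): max(-9, -6, -6, 2) = 2
I (Min): min(0, -3, 1) = -3
J (Min): min(-4, 8, -2) = -4
K (Min): min(-7, -9, 4) = -9
H (Max): max(-3, -4, -9) = -3
B (Min): min(2, -3) = -3
N (Min): min(-6, 1, -8, 3) = -8
O (Min): min(-2, -7, -2, 5) = -7
M (Max): max(-8, -7, -9, -3) = -3
L (Min): min(-3, -1, -8, 0) = -8
Root (Max): max(-3, -8) = -3

-3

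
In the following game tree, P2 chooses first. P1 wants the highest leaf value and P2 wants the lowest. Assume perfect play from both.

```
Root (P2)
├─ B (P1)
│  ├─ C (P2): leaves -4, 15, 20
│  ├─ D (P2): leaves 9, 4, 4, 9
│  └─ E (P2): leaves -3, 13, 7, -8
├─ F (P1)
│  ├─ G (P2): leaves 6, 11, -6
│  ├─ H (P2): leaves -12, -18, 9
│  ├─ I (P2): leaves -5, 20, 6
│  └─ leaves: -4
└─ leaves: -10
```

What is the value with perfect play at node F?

-4

G: min(6, 11, -6) = -6
H: min(-12, -18, 9) = -18
I: min(-5, 20, 6) = -5
F: max(-6, -18, -5, -4) = -4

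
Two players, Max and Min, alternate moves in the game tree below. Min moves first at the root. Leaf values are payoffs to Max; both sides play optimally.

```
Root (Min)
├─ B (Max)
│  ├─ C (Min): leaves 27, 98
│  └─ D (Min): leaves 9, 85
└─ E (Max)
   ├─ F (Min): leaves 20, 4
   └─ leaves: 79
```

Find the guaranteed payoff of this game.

27

C (Min): min(27, 98) = 27
D (Min): min(9, 85) = 9
B (Max): max(27, 9) = 27
F (Min): min(20, 4) = 4
E (Max): max(4, 79) = 79
Root (Min): min(27, 79) = 27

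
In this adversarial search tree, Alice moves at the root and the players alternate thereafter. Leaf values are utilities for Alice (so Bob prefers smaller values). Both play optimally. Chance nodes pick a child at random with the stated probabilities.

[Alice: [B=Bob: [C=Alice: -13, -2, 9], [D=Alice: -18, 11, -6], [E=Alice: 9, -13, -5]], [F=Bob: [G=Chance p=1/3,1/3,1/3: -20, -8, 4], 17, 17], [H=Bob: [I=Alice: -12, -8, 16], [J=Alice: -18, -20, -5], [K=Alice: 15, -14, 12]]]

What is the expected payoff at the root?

9

C (Alice): max(-13, -2, 9) = 9
D (Alice): max(-18, 11, -6) = 11
E (Alice): max(9, -13, -5) = 9
B (Bob): min(9, 11, 9) = 9
G (Chance): 1/3·-20 + 1/3·-8 + 1/3·4 = -8
F (Bob): min(-8, 17, 17) = -8
I (Alice): max(-12, -8, 16) = 16
J (Alice): max(-18, -20, -5) = -5
K (Alice): max(15, -14, 12) = 15
H (Bob): min(16, -5, 15) = -5
Root (Alice): max(9, -8, -5) = 9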